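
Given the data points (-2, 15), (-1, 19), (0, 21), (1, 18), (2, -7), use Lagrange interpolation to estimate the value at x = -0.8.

Lagrange interpolation formula:
P(x) = Σ yᵢ × Lᵢ(x)
where Lᵢ(x) = Π_{j≠i} (x - xⱼ)/(xᵢ - xⱼ)

L_0(-0.8) = (-0.8 - (-1))/(-2 - (-1)) × (-0.8 - 0)/(-2 - 0) × (-0.8 - 1)/(-2 - 1) × (-0.8 - 2)/(-2 - 2) = -0.033600
L_1(-0.8) = (-0.8 - (-2))/(-1 - (-2)) × (-0.8 - 0)/(-1 - 0) × (-0.8 - 1)/(-1 - 1) × (-0.8 - 2)/(-1 - 2) = 0.806400
L_2(-0.8) = (-0.8 - (-2))/(0 - (-2)) × (-0.8 - (-1))/(0 - (-1)) × (-0.8 - 1)/(0 - 1) × (-0.8 - 2)/(0 - 2) = 0.302400
L_3(-0.8) = (-0.8 - (-2))/(1 - (-2)) × (-0.8 - (-1))/(1 - (-1)) × (-0.8 - 0)/(1 - 0) × (-0.8 - 2)/(1 - 2) = -0.089600
L_4(-0.8) = (-0.8 - (-2))/(2 - (-2)) × (-0.8 - (-1))/(2 - (-1)) × (-0.8 - 0)/(2 - 0) × (-0.8 - 1)/(2 - 1) = 0.014400

P(-0.8) = 15×L_0(-0.8) + 19×L_1(-0.8) + 21×L_2(-0.8) + 18×L_3(-0.8) + (-7)×L_4(-0.8)
P(-0.8) = 19.454400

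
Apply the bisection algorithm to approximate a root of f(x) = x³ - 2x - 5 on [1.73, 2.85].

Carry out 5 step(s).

f(x) = x³ - 2x - 5
Initial interval: [1.73, 2.85]

Iteration 1:
  c_1 = (1.730000 + 2.850000)/2 = 2.290000
  f(c_1) = f(2.290000) = 2.428989
  f(a) × f(c) < 0, new interval: [1.730000, 2.290000]
Iteration 2:
  c_2 = (1.730000 + 2.290000)/2 = 2.010000
  f(c_2) = f(2.010000) = -0.899399
  f(a) × f(c) ≥ 0, new interval: [2.010000, 2.290000]
Iteration 3:
  c_3 = (2.010000 + 2.290000)/2 = 2.150000
  f(c_3) = f(2.150000) = 0.638375
  f(a) × f(c) < 0, new interval: [2.010000, 2.150000]
Iteration 4:
  c_4 = (2.010000 + 2.150000)/2 = 2.080000
  f(c_4) = f(2.080000) = -0.161088
  f(a) × f(c) ≥ 0, new interval: [2.080000, 2.150000]
Iteration 5:
  c_5 = (2.080000 + 2.150000)/2 = 2.115000
  f(c_5) = f(2.115000) = 0.230871
  f(a) × f(c) < 0, new interval: [2.080000, 2.115000]

After 5 iteration(s), the approximation is c_5 = 2.115000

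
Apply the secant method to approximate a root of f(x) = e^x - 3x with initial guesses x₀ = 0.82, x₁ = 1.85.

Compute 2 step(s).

f(x) = e^x - 3x
x₀ = 0.82, x₁ = 1.85

Secant formula: x_{n+1} = x_n - f(x_n)(x_n - x_{n-1})/(f(x_n) - f(x_{n-1}))

Iteration 1:
  f(0.820000) = -0.189500
  f(1.850000) = 0.809820
  x_2 = 1.850000 - 0.809820×(1.850000 - 0.820000)/(0.809820 - (-0.189500))
       = 1.015318
Iteration 2:
  f(1.850000) = 0.809820
  f(1.015318) = -0.285713
  x_3 = 1.015318 - (-0.285713)×(1.015318 - 1.850000)/(-0.285713 - 0.809820)
       = 1.233002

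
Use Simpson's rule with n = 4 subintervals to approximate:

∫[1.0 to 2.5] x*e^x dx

f(x) = x*e^x
a = 1.0, b = 2.5, n = 4
h = (b - a)/n = 0.375000

Simpson's rule: (h/3)[f(x₀) + 4f(x₁) + 2f(x₂) + ... + f(xₙ)]

x_0 = 1.0000, f(x_0) = 2.718282, coefficient = 1
x_1 = 1.3750, f(x_1) = 5.438230, coefficient = 4
x_2 = 1.7500, f(x_2) = 10.070555, coefficient = 2
x_3 = 2.1250, f(x_3) = 17.792407, coefficient = 4
x_4 = 2.5000, f(x_4) = 30.456235, coefficient = 1

I ≈ (0.375000/3) × 146.238177 = 18.279772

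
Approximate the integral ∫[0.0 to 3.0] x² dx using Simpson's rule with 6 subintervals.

f(x) = x²
a = 0.0, b = 3.0, n = 6
h = (b - a)/n = 0.500000

Simpson's rule: (h/3)[f(x₀) + 4f(x₁) + 2f(x₂) + ... + f(xₙ)]

x_0 = 0.0000, f(x_0) = 0.000000, coefficient = 1
x_1 = 0.5000, f(x_1) = 0.250000, coefficient = 4
x_2 = 1.0000, f(x_2) = 1.000000, coefficient = 2
x_3 = 1.5000, f(x_3) = 2.250000, coefficient = 4
x_4 = 2.0000, f(x_4) = 4.000000, coefficient = 2
x_5 = 2.5000, f(x_5) = 6.250000, coefficient = 4
x_6 = 3.0000, f(x_6) = 9.000000, coefficient = 1

I ≈ (0.500000/3) × 54.000000 = 9.000000
Exact value: 9.000000
Error: 0.000000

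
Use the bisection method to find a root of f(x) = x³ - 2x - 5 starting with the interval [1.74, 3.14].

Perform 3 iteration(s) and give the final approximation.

f(x) = x³ - 2x - 5
Initial interval: [1.74, 3.14]

Iteration 1:
  c_1 = (1.740000 + 3.140000)/2 = 2.440000
  f(c_1) = f(2.440000) = 4.646784
  f(a) × f(c) < 0, new interval: [1.740000, 2.440000]
Iteration 2:
  c_2 = (1.740000 + 2.440000)/2 = 2.090000
  f(c_2) = f(2.090000) = -0.050671
  f(a) × f(c) ≥ 0, new interval: [2.090000, 2.440000]
Iteration 3:
  c_3 = (2.090000 + 2.440000)/2 = 2.265000
  f(c_3) = f(2.265000) = 2.089960
  f(a) × f(c) < 0, new interval: [2.090000, 2.265000]

After 3 iteration(s), the approximation is c_3 = 2.265000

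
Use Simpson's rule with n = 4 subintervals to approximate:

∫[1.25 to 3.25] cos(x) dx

f(x) = cos(x)
a = 1.25, b = 3.25, n = 4
h = (b - a)/n = 0.500000

Simpson's rule: (h/3)[f(x₀) + 4f(x₁) + 2f(x₂) + ... + f(xₙ)]

x_0 = 1.2500, f(x_0) = 0.315322, coefficient = 1
x_1 = 1.7500, f(x_1) = -0.178246, coefficient = 4
x_2 = 2.2500, f(x_2) = -0.628174, coefficient = 2
x_3 = 2.7500, f(x_3) = -0.924302, coefficient = 4
x_4 = 3.2500, f(x_4) = -0.994130, coefficient = 1

I ≈ (0.500000/3) × -6.345348 = -1.057558
Exact value: -1.057180
Error: 0.000378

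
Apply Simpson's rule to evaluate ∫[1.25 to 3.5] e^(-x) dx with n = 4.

f(x) = e^(-x)
a = 1.25, b = 3.5, n = 4
h = (b - a)/n = 0.562500

Simpson's rule: (h/3)[f(x₀) + 4f(x₁) + 2f(x₂) + ... + f(xₙ)]

x_0 = 1.2500, f(x_0) = 0.286505, coefficient = 1
x_1 = 1.8125, f(x_1) = 0.163246, coefficient = 4
x_2 = 2.3750, f(x_2) = 0.093014, coefficient = 2
x_3 = 2.9375, f(x_3) = 0.052998, coefficient = 4
x_4 = 3.5000, f(x_4) = 0.030197, coefficient = 1

I ≈ (0.562500/3) × 1.367705 = 0.256445
Exact value: 0.256307
Error: 0.000137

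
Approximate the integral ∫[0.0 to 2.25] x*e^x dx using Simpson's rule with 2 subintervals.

f(x) = x*e^x
a = 0.0, b = 2.25, n = 2
h = (b - a)/n = 1.125000

Simpson's rule: (h/3)[f(x₀) + 4f(x₁) + 2f(x₂) + ... + f(xₙ)]

x_0 = 0.0000, f(x_0) = 0.000000, coefficient = 1
x_1 = 1.1250, f(x_1) = 3.465244, coefficient = 4
x_2 = 2.2500, f(x_2) = 21.347406, coefficient = 1

I ≈ (1.125000/3) × 35.208381 = 13.203143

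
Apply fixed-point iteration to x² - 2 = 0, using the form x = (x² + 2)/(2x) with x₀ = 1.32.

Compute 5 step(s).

Equation: x² - 2 = 0
Fixed-point form: x = (x² + 2)/(2x)
x₀ = 1.32

x_1 = g(1.320000) = 1.417576
x_2 = g(1.417576) = 1.414218
x_3 = g(1.414218) = 1.414214
x_4 = g(1.414214) = 1.414214
x_5 = g(1.414214) = 1.414214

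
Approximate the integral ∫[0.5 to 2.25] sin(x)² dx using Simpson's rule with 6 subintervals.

f(x) = sin(x)²
a = 0.5, b = 2.25, n = 6
h = (b - a)/n = 0.291667

Simpson's rule: (h/3)[f(x₀) + 4f(x₁) + 2f(x₂) + ... + f(xₙ)]

x_0 = 0.5000, f(x_0) = 0.229849, coefficient = 1
x_1 = 0.7917, f(x_1) = 0.506268, coefficient = 4
x_2 = 1.0833, f(x_2) = 0.780615, coefficient = 2
x_3 = 1.3750, f(x_3) = 0.962151, coefficient = 4
x_4 = 1.6667, f(x_4) = 0.990837, coefficient = 2
x_5 = 1.9583, f(x_5) = 0.857185, coefficient = 4
x_6 = 2.2500, f(x_6) = 0.605398, coefficient = 1

I ≈ (0.291667/3) × 13.680567 = 1.330055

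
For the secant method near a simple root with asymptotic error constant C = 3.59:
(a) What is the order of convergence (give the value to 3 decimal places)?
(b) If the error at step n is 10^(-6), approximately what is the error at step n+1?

(a) Secant method has superlinear convergence with order φ = (1+√5)/2 ≈ 1.618.
    This means |e_{n+1}| ≈ C|e_n|^1.618.

(b) With |e_n| = 10^(-6) and C = 3.59:
    |e_{n+1}| ≈ 3.59 × (10^(-6))^1.618 = 3.59 × 10^(-9.71)

(a) ≈ 1.618 (golden ratio); (b) |e_{n+1}| ≈ 7.029e-10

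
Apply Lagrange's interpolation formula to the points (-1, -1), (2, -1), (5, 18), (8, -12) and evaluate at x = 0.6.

Lagrange interpolation formula:
P(x) = Σ yᵢ × Lᵢ(x)
where Lᵢ(x) = Π_{j≠i} (x - xⱼ)/(xᵢ - xⱼ)

L_0(0.6) = (0.6 - 2)/(-1 - 2) × (0.6 - 5)/(-1 - 5) × (0.6 - 8)/(-1 - 8) = 0.281383
L_1(0.6) = (0.6 - (-1))/(2 - (-1)) × (0.6 - 5)/(2 - 5) × (0.6 - 8)/(2 - 8) = 0.964741
L_2(0.6) = (0.6 - (-1))/(5 - (-1)) × (0.6 - 2)/(5 - 2) × (0.6 - 8)/(5 - 8) = -0.306963
L_3(0.6) = (0.6 - (-1))/(8 - (-1)) × (0.6 - 2)/(8 - 2) × (0.6 - 5)/(8 - 5) = 0.060840

P(0.6) = (-1)×L_0(0.6) + (-1)×L_1(0.6) + 18×L_2(0.6) + (-12)×L_3(0.6)
P(0.6) = -7.501531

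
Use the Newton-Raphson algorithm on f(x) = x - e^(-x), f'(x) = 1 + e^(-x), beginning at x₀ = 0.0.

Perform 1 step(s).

f(x) = x - e^(-x)
f'(x) = 1 + e^(-x)
x₀ = 0.0

Newton-Raphson formula: x_{n+1} = x_n - f(x_n)/f'(x_n)

Iteration 1:
  f(0.000000) = -1.000000
  f'(0.000000) = 2.000000
  x_1 = 0.000000 - (-1.000000)/2.000000 = 0.500000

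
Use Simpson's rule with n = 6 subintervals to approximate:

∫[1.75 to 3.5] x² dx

f(x) = x²
a = 1.75, b = 3.5, n = 6
h = (b - a)/n = 0.291667

Simpson's rule: (h/3)[f(x₀) + 4f(x₁) + 2f(x₂) + ... + f(xₙ)]

x_0 = 1.7500, f(x_0) = 3.062500, coefficient = 1
x_1 = 2.0417, f(x_1) = 4.168403, coefficient = 4
x_2 = 2.3333, f(x_2) = 5.444444, coefficient = 2
x_3 = 2.6250, f(x_3) = 6.890625, coefficient = 4
x_4 = 2.9167, f(x_4) = 8.506944, coefficient = 2
x_5 = 3.2083, f(x_5) = 10.293403, coefficient = 4
x_6 = 3.5000, f(x_6) = 12.250000, coefficient = 1

I ≈ (0.291667/3) × 128.625000 = 12.505208
Exact value: 12.505208
Error: 0.000000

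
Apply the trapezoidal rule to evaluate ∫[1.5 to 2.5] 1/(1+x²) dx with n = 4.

f(x) = 1/(1+x²)
a = 1.5, b = 2.5, n = 4
h = (b - a)/n = 0.250000

Trapezoidal rule: (h/2)[f(x₀) + 2f(x₁) + 2f(x₂) + ... + f(xₙ)]

x_0 = 1.5000, f(x_0) = 0.307692, coefficient = 1
x_1 = 1.7500, f(x_1) = 0.246154, coefficient = 2
x_2 = 2.0000, f(x_2) = 0.200000, coefficient = 2
x_3 = 2.2500, f(x_3) = 0.164948, coefficient = 2
x_4 = 2.5000, f(x_4) = 0.137931, coefficient = 1

I ≈ (0.250000/2) × 1.667828 = 0.208478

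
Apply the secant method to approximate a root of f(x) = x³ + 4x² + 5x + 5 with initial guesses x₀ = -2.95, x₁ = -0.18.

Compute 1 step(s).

f(x) = x³ + 4x² + 5x + 5
x₀ = -2.95, x₁ = -0.18

Secant formula: x_{n+1} = x_n - f(x_n)(x_n - x_{n-1})/(f(x_n) - f(x_{n-1}))

Iteration 1:
  f(-2.950000) = -0.612375
  f(-0.180000) = 4.223768
  x_2 = -0.180000 - 4.223768×(-0.180000 - (-2.950000))/(4.223768 - (-0.612375))
       = -2.599250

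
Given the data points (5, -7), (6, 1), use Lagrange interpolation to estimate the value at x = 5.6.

Lagrange interpolation formula:
P(x) = Σ yᵢ × Lᵢ(x)
where Lᵢ(x) = Π_{j≠i} (x - xⱼ)/(xᵢ - xⱼ)

L_0(5.6) = (5.6 - 6)/(5 - 6) = 0.400000
L_1(5.6) = (5.6 - 5)/(6 - 5) = 0.600000

P(5.6) = (-7)×L_0(5.6) + 1×L_1(5.6)
P(5.6) = -2.200000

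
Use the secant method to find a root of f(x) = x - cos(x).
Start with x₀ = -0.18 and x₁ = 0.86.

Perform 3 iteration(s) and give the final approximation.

f(x) = x - cos(x)
x₀ = -0.18, x₁ = 0.86

Secant formula: x_{n+1} = x_n - f(x_n)(x_n - x_{n-1})/(f(x_n) - f(x_{n-1}))

Iteration 1:
  f(-0.180000) = -1.163844
  f(0.860000) = 0.207563
  x_2 = 0.860000 - 0.207563×(0.860000 - (-0.180000))/(0.207563 - (-1.163844))
       = 0.702596
Iteration 2:
  f(0.860000) = 0.207563
  f(0.702596) = -0.060571
  x_3 = 0.702596 - (-0.060571)×(0.702596 - 0.860000)/(-0.060571 - 0.207563)
       = 0.738153
Iteration 3:
  f(0.702596) = -0.060571
  f(0.738153) = -0.001559
  x_4 = 0.738153 - (-0.001559)×(0.738153 - 0.702596)/(-0.001559 - (-0.060571))
       = 0.739093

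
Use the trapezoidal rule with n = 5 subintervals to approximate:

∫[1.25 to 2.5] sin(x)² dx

f(x) = sin(x)²
a = 1.25, b = 2.5, n = 5
h = (b - a)/n = 0.250000

Trapezoidal rule: (h/2)[f(x₀) + 2f(x₁) + 2f(x₂) + ... + f(xₙ)]

x_0 = 1.2500, f(x_0) = 0.900572, coefficient = 1
x_1 = 1.5000, f(x_1) = 0.994996, coefficient = 2
x_2 = 1.7500, f(x_2) = 0.968228, coefficient = 2
x_3 = 2.0000, f(x_3) = 0.826822, coefficient = 2
x_4 = 2.2500, f(x_4) = 0.605398, coefficient = 2
x_5 = 2.5000, f(x_5) = 0.358169, coefficient = 1

I ≈ (0.250000/2) × 8.049629 = 1.006204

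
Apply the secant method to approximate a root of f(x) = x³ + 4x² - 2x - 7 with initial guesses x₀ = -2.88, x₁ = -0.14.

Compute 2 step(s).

f(x) = x³ + 4x² - 2x - 7
x₀ = -2.88, x₁ = -0.14

Secant formula: x_{n+1} = x_n - f(x_n)(x_n - x_{n-1})/(f(x_n) - f(x_{n-1}))

Iteration 1:
  f(-2.880000) = 8.049728
  f(-0.140000) = -6.644344
  x_2 = -0.140000 - (-6.644344)×(-0.140000 - (-2.880000))/(-6.644344 - 8.049728)
       = -1.378969
Iteration 2:
  f(-0.140000) = -6.644344
  f(-1.378969) = 0.741975
  x_3 = -1.378969 - 0.741975×(-1.378969 - (-0.140000))/(0.741975 - (-6.644344))
       = -1.254511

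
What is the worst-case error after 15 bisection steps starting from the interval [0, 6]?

Bisection error bound: |error| ≤ (b-a)/2^n
|error| ≤ (6 - 0)/2^15 = 6/2^15
|error| ≤ 0.0001831055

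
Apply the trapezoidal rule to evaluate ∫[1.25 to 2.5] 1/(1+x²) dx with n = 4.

f(x) = 1/(1+x²)
a = 1.25, b = 2.5, n = 4
h = (b - a)/n = 0.312500

Trapezoidal rule: (h/2)[f(x₀) + 2f(x₁) + 2f(x₂) + ... + f(xₙ)]

x_0 = 1.2500, f(x_0) = 0.390244, coefficient = 1
x_1 = 1.5625, f(x_1) = 0.290579, coefficient = 2
x_2 = 1.8750, f(x_2) = 0.221453, coefficient = 2
x_3 = 2.1875, f(x_3) = 0.172856, coefficient = 2
x_4 = 2.5000, f(x_4) = 0.137931, coefficient = 1

I ≈ (0.312500/2) × 1.897952 = 0.296555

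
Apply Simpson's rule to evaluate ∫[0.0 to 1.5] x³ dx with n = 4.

f(x) = x³
a = 0.0, b = 1.5, n = 4
h = (b - a)/n = 0.375000

Simpson's rule: (h/3)[f(x₀) + 4f(x₁) + 2f(x₂) + ... + f(xₙ)]

x_0 = 0.0000, f(x_0) = 0.000000, coefficient = 1
x_1 = 0.3750, f(x_1) = 0.052734, coefficient = 4
x_2 = 0.7500, f(x_2) = 0.421875, coefficient = 2
x_3 = 1.1250, f(x_3) = 1.423828, coefficient = 4
x_4 = 1.5000, f(x_4) = 3.375000, coefficient = 1

I ≈ (0.375000/3) × 10.125000 = 1.265625
Exact value: 1.265625
Error: 0.000000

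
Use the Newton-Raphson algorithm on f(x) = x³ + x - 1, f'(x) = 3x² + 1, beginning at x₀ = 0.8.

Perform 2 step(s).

f(x) = x³ + x - 1
f'(x) = 3x² + 1
x₀ = 0.8

Newton-Raphson formula: x_{n+1} = x_n - f(x_n)/f'(x_n)

Iteration 1:
  f(0.800000) = 0.312000
  f'(0.800000) = 2.920000
  x_1 = 0.800000 - 0.312000/2.920000 = 0.693151
Iteration 2:
  f(0.693151) = 0.026180
  f'(0.693151) = 2.441374
  x_2 = 0.693151 - 0.026180/2.441374 = 0.682427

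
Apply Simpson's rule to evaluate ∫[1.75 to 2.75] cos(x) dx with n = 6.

f(x) = cos(x)
a = 1.75, b = 2.75, n = 6
h = (b - a)/n = 0.166667

Simpson's rule: (h/3)[f(x₀) + 4f(x₁) + 2f(x₂) + ... + f(xₙ)]

x_0 = 1.7500, f(x_0) = -0.178246, coefficient = 1
x_1 = 1.9167, f(x_1) = -0.339016, coefficient = 4
x_2 = 2.0833, f(x_2) = -0.490390, coefficient = 2
x_3 = 2.2500, f(x_3) = -0.628174, coefficient = 4
x_4 = 2.4167, f(x_4) = -0.748549, coefficient = 2
x_5 = 2.5833, f(x_5) = -0.848178, coefficient = 4
x_6 = 2.7500, f(x_6) = -0.924302, coefficient = 1

I ≈ (0.166667/3) × -10.841896 = -0.602328
Exact value: -0.602325
Error: 0.000003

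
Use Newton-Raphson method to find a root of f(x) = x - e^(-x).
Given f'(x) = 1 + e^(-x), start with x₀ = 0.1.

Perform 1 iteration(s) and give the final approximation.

f(x) = x - e^(-x)
f'(x) = 1 + e^(-x)
x₀ = 0.1

Newton-Raphson formula: x_{n+1} = x_n - f(x_n)/f'(x_n)

Iteration 1:
  f(0.100000) = -0.804837
  f'(0.100000) = 1.904837
  x_1 = 0.100000 - (-0.804837)/1.904837 = 0.522523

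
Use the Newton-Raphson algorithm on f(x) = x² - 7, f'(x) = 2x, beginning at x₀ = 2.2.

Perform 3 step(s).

f(x) = x² - 7
f'(x) = 2x
x₀ = 2.2

Newton-Raphson formula: x_{n+1} = x_n - f(x_n)/f'(x_n)

Iteration 1:
  f(2.200000) = -2.160000
  f'(2.200000) = 4.400000
  x_1 = 2.200000 - (-2.160000)/4.400000 = 2.690909
Iteration 2:
  f(2.690909) = 0.240992
  f'(2.690909) = 5.381818
  x_2 = 2.690909 - 0.240992/5.381818 = 2.646130
Iteration 3:
  f(2.646130) = 0.002005
  f'(2.646130) = 5.292260
  x_3 = 2.646130 - 0.002005/5.292260 = 2.645751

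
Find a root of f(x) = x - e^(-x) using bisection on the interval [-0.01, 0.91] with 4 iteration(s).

f(x) = x - e^(-x)
Initial interval: [-0.01, 0.91]

Iteration 1:
  c_1 = (-0.010000 + 0.910000)/2 = 0.450000
  f(c_1) = f(0.450000) = -0.187628
  f(a) × f(c) ≥ 0, new interval: [0.450000, 0.910000]
Iteration 2:
  c_2 = (0.450000 + 0.910000)/2 = 0.680000
  f(c_2) = f(0.680000) = 0.173383
  f(a) × f(c) < 0, new interval: [0.450000, 0.680000]
Iteration 3:
  c_3 = (0.450000 + 0.680000)/2 = 0.565000
  f(c_3) = f(0.565000) = -0.003360
  f(a) × f(c) ≥ 0, new interval: [0.565000, 0.680000]
Iteration 4:
  c_4 = (0.565000 + 0.680000)/2 = 0.622500
  f(c_4) = f(0.622500) = 0.085899
  f(a) × f(c) < 0, new interval: [0.565000, 0.622500]

After 4 iteration(s), the approximation is c_4 = 0.622500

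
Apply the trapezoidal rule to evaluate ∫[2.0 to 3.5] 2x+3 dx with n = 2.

f(x) = 2x+3
a = 2.0, b = 3.5, n = 2
h = (b - a)/n = 0.750000

Trapezoidal rule: (h/2)[f(x₀) + 2f(x₁) + 2f(x₂) + ... + f(xₙ)]

x_0 = 2.0000, f(x_0) = 7.000000, coefficient = 1
x_1 = 2.7500, f(x_1) = 8.500000, coefficient = 2
x_2 = 3.5000, f(x_2) = 10.000000, coefficient = 1

I ≈ (0.750000/2) × 34.000000 = 12.750000
Exact value: 12.750000
Error: 0.000000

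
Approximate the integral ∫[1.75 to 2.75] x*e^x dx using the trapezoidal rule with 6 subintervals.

f(x) = x*e^x
a = 1.75, b = 2.75, n = 6
h = (b - a)/n = 0.166667

Trapezoidal rule: (h/2)[f(x₀) + 2f(x₁) + 2f(x₂) + ... + f(xₙ)]

x_0 = 1.7500, f(x_0) = 10.070555, coefficient = 1
x_1 = 1.9167, f(x_1) = 13.029998, coefficient = 2
x_2 = 2.0833, f(x_2) = 16.731656, coefficient = 2
x_3 = 2.2500, f(x_3) = 21.347406, coefficient = 2
x_4 = 2.4167, f(x_4) = 27.087053, coefficient = 2
x_5 = 2.5833, f(x_5) = 34.206439, coefficient = 2
x_6 = 2.7500, f(x_6) = 43.017238, coefficient = 1

I ≈ (0.166667/2) × 277.892894 = 23.157741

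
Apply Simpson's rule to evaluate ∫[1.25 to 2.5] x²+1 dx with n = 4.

f(x) = x²+1
a = 1.25, b = 2.5, n = 4
h = (b - a)/n = 0.312500

Simpson's rule: (h/3)[f(x₀) + 4f(x₁) + 2f(x₂) + ... + f(xₙ)]

x_0 = 1.2500, f(x_0) = 2.562500, coefficient = 1
x_1 = 1.5625, f(x_1) = 3.441406, coefficient = 4
x_2 = 1.8750, f(x_2) = 4.515625, coefficient = 2
x_3 = 2.1875, f(x_3) = 5.785156, coefficient = 4
x_4 = 2.5000, f(x_4) = 7.250000, coefficient = 1

I ≈ (0.312500/3) × 55.750000 = 5.807292
Exact value: 5.807292
Error: 0.000000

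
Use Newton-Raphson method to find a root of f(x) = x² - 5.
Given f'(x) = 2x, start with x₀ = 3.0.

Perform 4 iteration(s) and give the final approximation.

f(x) = x² - 5
f'(x) = 2x
x₀ = 3.0

Newton-Raphson formula: x_{n+1} = x_n - f(x_n)/f'(x_n)

Iteration 1:
  f(3.000000) = 4.000000
  f'(3.000000) = 6.000000
  x_1 = 3.000000 - 4.000000/6.000000 = 2.333333
Iteration 2:
  f(2.333333) = 0.444444
  f'(2.333333) = 4.666667
  x_2 = 2.333333 - 0.444444/4.666667 = 2.238095
Iteration 3:
  f(2.238095) = 0.009070
  f'(2.238095) = 4.476190
  x_3 = 2.238095 - 0.009070/4.476190 = 2.236069
Iteration 4:
  f(2.236069) = 0.000004
  f'(2.236069) = 4.472138
  x_4 = 2.236069 - 0.000004/4.472138 = 2.236068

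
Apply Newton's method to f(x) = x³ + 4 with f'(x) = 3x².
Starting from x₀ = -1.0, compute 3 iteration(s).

f(x) = x³ + 4
f'(x) = 3x²
x₀ = -1.0

Newton-Raphson formula: x_{n+1} = x_n - f(x_n)/f'(x_n)

Iteration 1:
  f(-1.000000) = 3.000000
  f'(-1.000000) = 3.000000
  x_1 = -1.000000 - 3.000000/3.000000 = -2.000000
Iteration 2:
  f(-2.000000) = -4.000000
  f'(-2.000000) = 12.000000
  x_2 = -2.000000 - (-4.000000)/12.000000 = -1.666667
Iteration 3:
  f(-1.666667) = -0.629630
  f'(-1.666667) = 8.333333
  x_3 = -1.666667 - (-0.629630)/8.333333 = -1.591111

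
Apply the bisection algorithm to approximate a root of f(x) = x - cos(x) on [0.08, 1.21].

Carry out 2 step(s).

f(x) = x - cos(x)
Initial interval: [0.08, 1.21]

Iteration 1:
  c_1 = (0.080000 + 1.210000)/2 = 0.645000
  f(c_1) = f(0.645000) = -0.154100
  f(a) × f(c) ≥ 0, new interval: [0.645000, 1.210000]
Iteration 2:
  c_2 = (0.645000 + 1.210000)/2 = 0.927500
  f(c_2) = f(0.927500) = 0.327664
  f(a) × f(c) < 0, new interval: [0.645000, 0.927500]

After 2 iteration(s), the approximation is c_2 = 0.927500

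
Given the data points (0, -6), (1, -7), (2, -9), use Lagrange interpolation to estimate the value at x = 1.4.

Lagrange interpolation formula:
P(x) = Σ yᵢ × Lᵢ(x)
where Lᵢ(x) = Π_{j≠i} (x - xⱼ)/(xᵢ - xⱼ)

L_0(1.4) = (1.4 - 1)/(0 - 1) × (1.4 - 2)/(0 - 2) = -0.120000
L_1(1.4) = (1.4 - 0)/(1 - 0) × (1.4 - 2)/(1 - 2) = 0.840000
L_2(1.4) = (1.4 - 0)/(2 - 0) × (1.4 - 1)/(2 - 1) = 0.280000

P(1.4) = (-6)×L_0(1.4) + (-7)×L_1(1.4) + (-9)×L_2(1.4)
P(1.4) = -7.680000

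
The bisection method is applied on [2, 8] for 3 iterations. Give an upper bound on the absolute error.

Bisection error bound: |error| ≤ (b-a)/2^n
|error| ≤ (8 - 2)/2^3 = 6/2^3
|error| ≤ 0.7500000000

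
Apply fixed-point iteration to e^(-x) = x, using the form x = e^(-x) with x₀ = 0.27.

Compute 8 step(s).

Equation: e^(-x) = x
Fixed-point form: x = e^(-x)
x₀ = 0.27

x_1 = g(0.270000) = 0.763379
x_2 = g(0.763379) = 0.466089
x_3 = g(0.466089) = 0.627452
x_4 = g(0.627452) = 0.533951
x_5 = g(0.533951) = 0.586284
x_6 = g(0.586284) = 0.556391
x_7 = g(0.556391) = 0.573274
x_8 = g(0.573274) = 0.563677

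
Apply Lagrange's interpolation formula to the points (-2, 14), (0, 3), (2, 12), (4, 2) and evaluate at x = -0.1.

Lagrange interpolation formula:
P(x) = Σ yᵢ × Lᵢ(x)
where Lᵢ(x) = Π_{j≠i} (x - xⱼ)/(xᵢ - xⱼ)

L_0(-0.1) = (-0.1 - 0)/(-2 - 0) × (-0.1 - 2)/(-2 - 2) × (-0.1 - 4)/(-2 - 4) = 0.017937
L_1(-0.1) = (-0.1 - (-2))/(0 - (-2)) × (-0.1 - 2)/(0 - 2) × (-0.1 - 4)/(0 - 4) = 1.022437
L_2(-0.1) = (-0.1 - (-2))/(2 - (-2)) × (-0.1 - 0)/(2 - 0) × (-0.1 - 4)/(2 - 4) = -0.048687
L_3(-0.1) = (-0.1 - (-2))/(4 - (-2)) × (-0.1 - 0)/(4 - 0) × (-0.1 - 2)/(4 - 2) = 0.008313

P(-0.1) = 14×L_0(-0.1) + 3×L_1(-0.1) + 12×L_2(-0.1) + 2×L_3(-0.1)
P(-0.1) = 2.750812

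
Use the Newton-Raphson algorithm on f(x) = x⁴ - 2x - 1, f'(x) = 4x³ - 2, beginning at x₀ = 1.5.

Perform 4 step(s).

f(x) = x⁴ - 2x - 1
f'(x) = 4x³ - 2
x₀ = 1.5

Newton-Raphson formula: x_{n+1} = x_n - f(x_n)/f'(x_n)

Iteration 1:
  f(1.500000) = 1.062500
  f'(1.500000) = 11.500000
  x_1 = 1.500000 - 1.062500/11.500000 = 1.407609
Iteration 2:
  f(1.407609) = 0.110579
  f'(1.407609) = 9.155931
  x_2 = 1.407609 - 0.110579/9.155931 = 1.395531
Iteration 3:
  f(1.395531) = 0.001724
  f'(1.395531) = 8.871234
  x_3 = 1.395531 - 0.001724/8.871234 = 1.395337
Iteration 4:
  f(1.395337) = 0.000000
  f'(1.395337) = 8.866692
  x_4 = 1.395337 - 0.000000/8.866692 = 1.395337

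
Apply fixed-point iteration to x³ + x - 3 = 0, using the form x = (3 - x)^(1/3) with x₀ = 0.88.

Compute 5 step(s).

Equation: x³ + x - 3 = 0
Fixed-point form: x = (3 - x)^(1/3)
x₀ = 0.88

x_1 = g(0.880000) = 1.284632
x_2 = g(1.284632) = 1.197069
x_3 = g(1.197069) = 1.217100
x_4 = g(1.217100) = 1.212576
x_5 = g(1.212576) = 1.213601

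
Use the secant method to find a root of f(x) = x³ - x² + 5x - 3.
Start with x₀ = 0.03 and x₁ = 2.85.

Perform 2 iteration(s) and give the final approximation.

f(x) = x³ - x² + 5x - 3
x₀ = 0.03, x₁ = 2.85

Secant formula: x_{n+1} = x_n - f(x_n)(x_n - x_{n-1})/(f(x_n) - f(x_{n-1}))

Iteration 1:
  f(0.030000) = -2.850873
  f(2.850000) = 26.276625
  x_2 = 2.850000 - 26.276625×(2.850000 - 0.030000)/(26.276625 - (-2.850873))
       = 0.306009
Iteration 2:
  f(2.850000) = 26.276625
  f(0.306009) = -1.534940
  x_3 = 0.306009 - (-1.534940)×(0.306009 - 2.850000)/(-1.534940 - 26.276625)
       = 0.446414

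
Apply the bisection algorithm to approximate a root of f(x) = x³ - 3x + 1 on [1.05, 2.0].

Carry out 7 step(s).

f(x) = x³ - 3x + 1
Initial interval: [1.05, 2.0]

Iteration 1:
  c_1 = (1.050000 + 2.000000)/2 = 1.525000
  f(c_1) = f(1.525000) = -0.028422
  f(a) × f(c) ≥ 0, new interval: [1.525000, 2.000000]
Iteration 2:
  c_2 = (1.525000 + 2.000000)/2 = 1.762500
  f(c_2) = f(1.762500) = 1.187541
  f(a) × f(c) < 0, new interval: [1.525000, 1.762500]
Iteration 3:
  c_3 = (1.525000 + 1.762500)/2 = 1.643750
  f(c_3) = f(1.643750) = 0.510021
  f(a) × f(c) < 0, new interval: [1.525000, 1.643750]
Iteration 4:
  c_4 = (1.525000 + 1.643750)/2 = 1.584375
  f(c_4) = f(1.584375) = 0.224043
  f(a) × f(c) < 0, new interval: [1.525000, 1.584375]
Iteration 5:
  c_5 = (1.525000 + 1.584375)/2 = 1.554688
  f(c_5) = f(1.554688) = 0.093700
  f(a) × f(c) < 0, new interval: [1.525000, 1.554688]
Iteration 6:
  c_6 = (1.525000 + 1.554688)/2 = 1.539844
  f(c_6) = f(1.539844) = 0.031621
  f(a) × f(c) < 0, new interval: [1.525000, 1.539844]
Iteration 7:
  c_7 = (1.525000 + 1.539844)/2 = 1.532422
  f(c_7) = f(1.532422) = 0.001346
  f(a) × f(c) < 0, new interval: [1.525000, 1.532422]

After 7 iteration(s), the approximation is c_7 = 1.532422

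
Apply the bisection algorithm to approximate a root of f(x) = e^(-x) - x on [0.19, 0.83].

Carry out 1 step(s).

f(x) = e^(-x) - x
Initial interval: [0.19, 0.83]

Iteration 1:
  c_1 = (0.190000 + 0.830000)/2 = 0.510000
  f(c_1) = f(0.510000) = 0.090496
  f(a) × f(c) ≥ 0, new interval: [0.510000, 0.830000]

After 1 iteration(s), the approximation is c_1 = 0.510000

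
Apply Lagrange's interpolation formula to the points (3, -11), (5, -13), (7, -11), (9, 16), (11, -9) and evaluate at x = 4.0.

Lagrange interpolation formula:
P(x) = Σ yᵢ × Lᵢ(x)
where Lᵢ(x) = Π_{j≠i} (x - xⱼ)/(xᵢ - xⱼ)

L_0(4.0) = (4.0 - 5)/(3 - 5) × (4.0 - 7)/(3 - 7) × (4.0 - 9)/(3 - 9) × (4.0 - 11)/(3 - 11) = 0.273438
L_1(4.0) = (4.0 - 3)/(5 - 3) × (4.0 - 7)/(5 - 7) × (4.0 - 9)/(5 - 9) × (4.0 - 11)/(5 - 11) = 1.093750
L_2(4.0) = (4.0 - 3)/(7 - 3) × (4.0 - 5)/(7 - 5) × (4.0 - 9)/(7 - 9) × (4.0 - 11)/(7 - 11) = -0.546875
L_3(4.0) = (4.0 - 3)/(9 - 3) × (4.0 - 5)/(9 - 5) × (4.0 - 7)/(9 - 7) × (4.0 - 11)/(9 - 11) = 0.218750
L_4(4.0) = (4.0 - 3)/(11 - 3) × (4.0 - 5)/(11 - 5) × (4.0 - 7)/(11 - 7) × (4.0 - 9)/(11 - 9) = -0.039062

P(4.0) = (-11)×L_0(4.0) + (-13)×L_1(4.0) + (-11)×L_2(4.0) + 16×L_3(4.0) + (-9)×L_4(4.0)
P(4.0) = -7.359375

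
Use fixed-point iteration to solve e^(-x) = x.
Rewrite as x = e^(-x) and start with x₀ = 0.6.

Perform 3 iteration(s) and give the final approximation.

Equation: e^(-x) = x
Fixed-point form: x = e^(-x)
x₀ = 0.6

x_1 = g(0.600000) = 0.548812
x_2 = g(0.548812) = 0.577636
x_3 = g(0.577636) = 0.561224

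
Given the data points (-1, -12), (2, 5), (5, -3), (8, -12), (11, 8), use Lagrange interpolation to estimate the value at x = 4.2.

Lagrange interpolation formula:
P(x) = Σ yᵢ × Lᵢ(x)
where Lᵢ(x) = Π_{j≠i} (x - xⱼ)/(xᵢ - xⱼ)

L_0(4.2) = (4.2 - 2)/(-1 - 2) × (4.2 - 5)/(-1 - 5) × (4.2 - 8)/(-1 - 8) × (4.2 - 11)/(-1 - 11) = -0.023394
L_1(4.2) = (4.2 - (-1))/(2 - (-1)) × (4.2 - 5)/(2 - 5) × (4.2 - 8)/(2 - 8) × (4.2 - 11)/(2 - 11) = 0.221182
L_2(4.2) = (4.2 - (-1))/(5 - (-1)) × (4.2 - 2)/(5 - 2) × (4.2 - 8)/(5 - 8) × (4.2 - 11)/(5 - 11) = 0.912375
L_3(4.2) = (4.2 - (-1))/(8 - (-1)) × (4.2 - 2)/(8 - 2) × (4.2 - 5)/(8 - 5) × (4.2 - 11)/(8 - 11) = -0.128053
L_4(4.2) = (4.2 - (-1))/(11 - (-1)) × (4.2 - 2)/(11 - 2) × (4.2 - 5)/(11 - 5) × (4.2 - 8)/(11 - 8) = 0.017890

P(4.2) = (-12)×L_0(4.2) + 5×L_1(4.2) + (-3)×L_2(4.2) + (-12)×L_3(4.2) + 8×L_4(4.2)
P(4.2) = 0.329264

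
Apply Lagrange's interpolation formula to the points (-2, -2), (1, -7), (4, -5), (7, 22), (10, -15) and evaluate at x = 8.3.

Lagrange interpolation formula:
P(x) = Σ yᵢ × Lᵢ(x)
where Lᵢ(x) = Π_{j≠i} (x - xⱼ)/(xᵢ - xⱼ)

L_0(8.3) = (8.3 - 1)/(-2 - 1) × (8.3 - 4)/(-2 - 4) × (8.3 - 7)/(-2 - 7) × (8.3 - 10)/(-2 - 10) = -0.035685
L_1(8.3) = (8.3 - (-2))/(1 - (-2)) × (8.3 - 4)/(1 - 4) × (8.3 - 7)/(1 - 7) × (8.3 - 10)/(1 - 10) = 0.201401
L_2(8.3) = (8.3 - (-2))/(4 - (-2)) × (8.3 - 1)/(4 - 1) × (8.3 - 7)/(4 - 7) × (8.3 - 10)/(4 - 10) = -0.512870
L_3(8.3) = (8.3 - (-2))/(7 - (-2)) × (8.3 - 1)/(7 - 1) × (8.3 - 4)/(7 - 4) × (8.3 - 10)/(7 - 10) = 1.130944
L_4(8.3) = (8.3 - (-2))/(10 - (-2)) × (8.3 - 1)/(10 - 1) × (8.3 - 4)/(10 - 4) × (8.3 - 7)/(10 - 7) = 0.216210

P(8.3) = (-2)×L_0(8.3) + (-7)×L_1(8.3) + (-5)×L_2(8.3) + 22×L_3(8.3) + (-15)×L_4(8.3)
P(8.3) = 22.863538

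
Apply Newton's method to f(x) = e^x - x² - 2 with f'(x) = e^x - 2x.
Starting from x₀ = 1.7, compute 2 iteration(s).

f(x) = e^x - x² - 2
f'(x) = e^x - 2x
x₀ = 1.7

Newton-Raphson formula: x_{n+1} = x_n - f(x_n)/f'(x_n)

Iteration 1:
  f(1.700000) = 0.583947
  f'(1.700000) = 2.073947
  x_1 = 1.700000 - 0.583947/2.073947 = 1.418437
Iteration 2:
  f(1.418437) = 0.118695
  f'(1.418437) = 1.293785
  x_2 = 1.418437 - 0.118695/1.293785 = 1.326694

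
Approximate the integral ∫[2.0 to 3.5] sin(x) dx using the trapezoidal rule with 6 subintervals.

f(x) = sin(x)
a = 2.0, b = 3.5, n = 6
h = (b - a)/n = 0.250000

Trapezoidal rule: (h/2)[f(x₀) + 2f(x₁) + 2f(x₂) + ... + f(xₙ)]

x_0 = 2.0000, f(x_0) = 0.909297, coefficient = 1
x_1 = 2.2500, f(x_1) = 0.778073, coefficient = 2
x_2 = 2.5000, f(x_2) = 0.598472, coefficient = 2
x_3 = 2.7500, f(x_3) = 0.381661, coefficient = 2
x_4 = 3.0000, f(x_4) = 0.141120, coefficient = 2
x_5 = 3.2500, f(x_5) = -0.108195, coefficient = 2
x_6 = 3.5000, f(x_6) = -0.350783, coefficient = 1

I ≈ (0.250000/2) × 4.140777 = 0.517597
Exact value: 0.520310
Error: 0.002713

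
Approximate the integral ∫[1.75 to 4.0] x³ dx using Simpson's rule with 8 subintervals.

f(x) = x³
a = 1.75, b = 4.0, n = 8
h = (b - a)/n = 0.281250

Simpson's rule: (h/3)[f(x₀) + 4f(x₁) + 2f(x₂) + ... + f(xₙ)]

x_0 = 1.7500, f(x_0) = 5.359375, coefficient = 1
x_1 = 2.0312, f(x_1) = 8.380890, coefficient = 4
x_2 = 2.3125, f(x_2) = 12.366455, coefficient = 2
x_3 = 2.5938, f(x_3) = 17.449554, coefficient = 4
x_4 = 2.8750, f(x_4) = 23.763672, coefficient = 2
x_5 = 3.1562, f(x_5) = 31.442291, coefficient = 4
x_6 = 3.4375, f(x_6) = 40.618896, coefficient = 2
x_7 = 3.7188, f(x_7) = 51.426971, coefficient = 4
x_8 = 4.0000, f(x_8) = 64.000000, coefficient = 1

I ≈ (0.281250/3) × 657.656250 = 61.655273
Exact value: 61.655273
Error: 0.000000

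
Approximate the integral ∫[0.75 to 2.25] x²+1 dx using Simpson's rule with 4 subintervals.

f(x) = x²+1
a = 0.75, b = 2.25, n = 4
h = (b - a)/n = 0.375000

Simpson's rule: (h/3)[f(x₀) + 4f(x₁) + 2f(x₂) + ... + f(xₙ)]

x_0 = 0.7500, f(x_0) = 1.562500, coefficient = 1
x_1 = 1.1250, f(x_1) = 2.265625, coefficient = 4
x_2 = 1.5000, f(x_2) = 3.250000, coefficient = 2
x_3 = 1.8750, f(x_3) = 4.515625, coefficient = 4
x_4 = 2.2500, f(x_4) = 6.062500, coefficient = 1

I ≈ (0.375000/3) × 41.250000 = 5.156250
Exact value: 5.156250
Error: 0.000000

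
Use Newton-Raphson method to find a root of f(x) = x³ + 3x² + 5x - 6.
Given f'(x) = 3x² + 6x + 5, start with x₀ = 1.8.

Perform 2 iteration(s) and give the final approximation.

f(x) = x³ + 3x² + 5x - 6
f'(x) = 3x² + 6x + 5
x₀ = 1.8

Newton-Raphson formula: x_{n+1} = x_n - f(x_n)/f'(x_n)

Iteration 1:
  f(1.800000) = 18.552000
  f'(1.800000) = 25.520000
  x_1 = 1.800000 - 18.552000/25.520000 = 1.073041
Iteration 2:
  f(1.073041) = 4.054970
  f'(1.073041) = 14.892494
  x_2 = 1.073041 - 4.054970/14.892494 = 0.800758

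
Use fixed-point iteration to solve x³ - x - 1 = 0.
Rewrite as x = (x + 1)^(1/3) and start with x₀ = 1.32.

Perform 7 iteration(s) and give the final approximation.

Equation: x³ - x - 1 = 0
Fixed-point form: x = (x + 1)^(1/3)
x₀ = 1.32

x_1 = g(1.320000) = 1.323821
x_2 = g(1.323821) = 1.324548
x_3 = g(1.324548) = 1.324686
x_4 = g(1.324686) = 1.324712
x_5 = g(1.324712) = 1.324717
x_6 = g(1.324717) = 1.324718
x_7 = g(1.324718) = 1.324718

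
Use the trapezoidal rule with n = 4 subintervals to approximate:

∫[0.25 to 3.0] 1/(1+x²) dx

f(x) = 1/(1+x²)
a = 0.25, b = 3.0, n = 4
h = (b - a)/n = 0.687500

Trapezoidal rule: (h/2)[f(x₀) + 2f(x₁) + 2f(x₂) + ... + f(xₙ)]

x_0 = 0.2500, f(x_0) = 0.941176, coefficient = 1
x_1 = 0.9375, f(x_1) = 0.532225, coefficient = 2
x_2 = 1.6250, f(x_2) = 0.274678, coefficient = 2
x_3 = 2.3125, f(x_3) = 0.157538, coefficient = 2
x_4 = 3.0000, f(x_4) = 0.100000, coefficient = 1

I ≈ (0.687500/2) × 2.970059 = 1.020958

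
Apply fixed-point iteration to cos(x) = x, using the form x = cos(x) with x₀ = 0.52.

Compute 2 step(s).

Equation: cos(x) = x
Fixed-point form: x = cos(x)
x₀ = 0.52

x_1 = g(0.520000) = 0.867819
x_2 = g(0.867819) = 0.646492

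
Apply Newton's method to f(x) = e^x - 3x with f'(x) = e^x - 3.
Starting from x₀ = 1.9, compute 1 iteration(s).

f(x) = e^x - 3x
f'(x) = e^x - 3
x₀ = 1.9

Newton-Raphson formula: x_{n+1} = x_n - f(x_n)/f'(x_n)

Iteration 1:
  f(1.900000) = 0.985894
  f'(1.900000) = 3.685894
  x_1 = 1.900000 - 0.985894/3.685894 = 1.632522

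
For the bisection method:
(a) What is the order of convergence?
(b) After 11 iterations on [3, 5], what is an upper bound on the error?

(a) Bisection has linear (order 1) convergence; the error is halved each step.

(b) Error bound = (b-a)/2^n = (5 - 3)/2^{11}
    = 2/2^{11}

(a) 1 (linear); (b) error ≤ 9.77e-04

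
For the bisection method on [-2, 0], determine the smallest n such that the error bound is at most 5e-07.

We need (b-a)/2^n ≤ 5e-07
(0 - (-2))/2^n ≤ 5e-07
2/2^n ≤ 5e-07
2^n ≥ 4000000
n ≥ log₂(4000000) = 21.93
n ≥ 22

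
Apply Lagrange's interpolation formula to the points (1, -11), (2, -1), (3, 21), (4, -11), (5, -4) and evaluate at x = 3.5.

Lagrange interpolation formula:
P(x) = Σ yᵢ × Lᵢ(x)
where Lᵢ(x) = Π_{j≠i} (x - xⱼ)/(xᵢ - xⱼ)

L_0(3.5) = (3.5 - 2)/(1 - 2) × (3.5 - 3)/(1 - 3) × (3.5 - 4)/(1 - 4) × (3.5 - 5)/(1 - 5) = 0.023438
L_1(3.5) = (3.5 - 1)/(2 - 1) × (3.5 - 3)/(2 - 3) × (3.5 - 4)/(2 - 4) × (3.5 - 5)/(2 - 5) = -0.156250
L_2(3.5) = (3.5 - 1)/(3 - 1) × (3.5 - 2)/(3 - 2) × (3.5 - 4)/(3 - 4) × (3.5 - 5)/(3 - 5) = 0.703125
L_3(3.5) = (3.5 - 1)/(4 - 1) × (3.5 - 2)/(4 - 2) × (3.5 - 3)/(4 - 3) × (3.5 - 5)/(4 - 5) = 0.468750
L_4(3.5) = (3.5 - 1)/(5 - 1) × (3.5 - 2)/(5 - 2) × (3.5 - 3)/(5 - 3) × (3.5 - 4)/(5 - 4) = -0.039062

P(3.5) = (-11)×L_0(3.5) + (-1)×L_1(3.5) + 21×L_2(3.5) + (-11)×L_3(3.5) + (-4)×L_4(3.5)
P(3.5) = 9.664062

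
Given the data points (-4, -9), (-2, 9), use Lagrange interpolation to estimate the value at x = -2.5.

Lagrange interpolation formula:
P(x) = Σ yᵢ × Lᵢ(x)
where Lᵢ(x) = Π_{j≠i} (x - xⱼ)/(xᵢ - xⱼ)

L_0(-2.5) = (-2.5 - (-2))/(-4 - (-2)) = 0.250000
L_1(-2.5) = (-2.5 - (-4))/(-2 - (-4)) = 0.750000

P(-2.5) = (-9)×L_0(-2.5) + 9×L_1(-2.5)
P(-2.5) = 4.500000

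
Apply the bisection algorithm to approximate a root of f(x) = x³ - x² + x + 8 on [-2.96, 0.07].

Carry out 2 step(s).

f(x) = x³ - x² + x + 8
Initial interval: [-2.96, 0.07]

Iteration 1:
  c_1 = (-2.960000 + 0.070000)/2 = -1.445000
  f(c_1) = f(-1.445000) = 1.449779
  f(a) × f(c) < 0, new interval: [-2.960000, -1.445000]
Iteration 2:
  c_2 = (-2.960000 + (-1.445000))/2 = -2.202500
  f(c_2) = f(-2.202500) = -9.737848
  f(a) × f(c) ≥ 0, new interval: [-2.202500, -1.445000]

After 2 iteration(s), the approximation is c_2 = -2.202500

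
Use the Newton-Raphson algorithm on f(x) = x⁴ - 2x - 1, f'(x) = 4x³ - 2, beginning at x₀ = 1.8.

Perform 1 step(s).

f(x) = x⁴ - 2x - 1
f'(x) = 4x³ - 2
x₀ = 1.8

Newton-Raphson formula: x_{n+1} = x_n - f(x_n)/f'(x_n)

Iteration 1:
  f(1.800000) = 5.897600
  f'(1.800000) = 21.328000
  x_1 = 1.800000 - 5.897600/21.328000 = 1.523481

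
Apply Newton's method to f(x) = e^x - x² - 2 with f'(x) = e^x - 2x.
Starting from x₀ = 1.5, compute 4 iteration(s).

f(x) = e^x - x² - 2
f'(x) = e^x - 2x
x₀ = 1.5

Newton-Raphson formula: x_{n+1} = x_n - f(x_n)/f'(x_n)

Iteration 1:
  f(1.500000) = 0.231689
  f'(1.500000) = 1.481689
  x_1 = 1.500000 - 0.231689/1.481689 = 1.343632
Iteration 2:
  f(1.343632) = 0.027592
  f'(1.343632) = 1.145675
  x_2 = 1.343632 - 0.027592/1.145675 = 1.319548
Iteration 3:
  f(1.319548) = 0.000523
  f'(1.319548) = 1.102634
  x_3 = 1.319548 - 0.000523/1.102634 = 1.319074
Iteration 4:
  f(1.319074) = 0.000000
  f'(1.319074) = 1.101808
  x_4 = 1.319074 - 0.000000/1.101808 = 1.319074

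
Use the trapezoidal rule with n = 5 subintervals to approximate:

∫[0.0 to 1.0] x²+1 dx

f(x) = x²+1
a = 0.0, b = 1.0, n = 5
h = (b - a)/n = 0.200000

Trapezoidal rule: (h/2)[f(x₀) + 2f(x₁) + 2f(x₂) + ... + f(xₙ)]

x_0 = 0.0000, f(x_0) = 1.000000, coefficient = 1
x_1 = 0.2000, f(x_1) = 1.040000, coefficient = 2
x_2 = 0.4000, f(x_2) = 1.160000, coefficient = 2
x_3 = 0.6000, f(x_3) = 1.360000, coefficient = 2
x_4 = 0.8000, f(x_4) = 1.640000, coefficient = 2
x_5 = 1.0000, f(x_5) = 2.000000, coefficient = 1

I ≈ (0.200000/2) × 13.400000 = 1.340000
Exact value: 1.333333
Error: 0.006667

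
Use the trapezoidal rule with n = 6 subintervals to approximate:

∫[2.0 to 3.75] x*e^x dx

f(x) = x*e^x
a = 2.0, b = 3.75, n = 6
h = (b - a)/n = 0.291667

Trapezoidal rule: (h/2)[f(x₀) + 2f(x₁) + 2f(x₂) + ... + f(xₙ)]

x_0 = 2.0000, f(x_0) = 14.778112, coefficient = 1
x_1 = 2.2917, f(x_1) = 22.667814, coefficient = 2
x_2 = 2.5833, f(x_2) = 34.206439, coefficient = 2
x_3 = 2.8750, f(x_3) = 50.960594, coefficient = 2
x_4 = 3.1667, f(x_4) = 75.139484, coefficient = 2
x_5 = 3.4583, f(x_5) = 109.850474, coefficient = 2
x_6 = 3.7500, f(x_6) = 159.454058, coefficient = 1

I ≈ (0.291667/2) × 759.881779 = 110.816093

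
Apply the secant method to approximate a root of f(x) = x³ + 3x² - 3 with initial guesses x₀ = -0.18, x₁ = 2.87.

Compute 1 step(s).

f(x) = x³ + 3x² - 3
x₀ = -0.18, x₁ = 2.87

Secant formula: x_{n+1} = x_n - f(x_n)(x_n - x_{n-1})/(f(x_n) - f(x_{n-1}))

Iteration 1:
  f(-0.180000) = -2.908632
  f(2.870000) = 45.350603
  x_2 = 2.870000 - 45.350603×(2.870000 - (-0.180000))/(45.350603 - (-2.908632))
       = 0.003827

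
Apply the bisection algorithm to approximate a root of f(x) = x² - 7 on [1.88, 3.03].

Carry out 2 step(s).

f(x) = x² - 7
Initial interval: [1.88, 3.03]

Iteration 1:
  c_1 = (1.880000 + 3.030000)/2 = 2.455000
  f(c_1) = f(2.455000) = -0.972975
  f(a) × f(c) ≥ 0, new interval: [2.455000, 3.030000]
Iteration 2:
  c_2 = (2.455000 + 3.030000)/2 = 2.742500
  f(c_2) = f(2.742500) = 0.521306
  f(a) × f(c) < 0, new interval: [2.455000, 2.742500]

After 2 iteration(s), the approximation is c_2 = 2.742500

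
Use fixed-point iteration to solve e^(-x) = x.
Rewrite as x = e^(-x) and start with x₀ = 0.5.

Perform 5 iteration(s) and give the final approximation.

Equation: e^(-x) = x
Fixed-point form: x = e^(-x)
x₀ = 0.5

x_1 = g(0.500000) = 0.606531
x_2 = g(0.606531) = 0.545239
x_3 = g(0.545239) = 0.579703
x_4 = g(0.579703) = 0.560065
x_5 = g(0.560065) = 0.571172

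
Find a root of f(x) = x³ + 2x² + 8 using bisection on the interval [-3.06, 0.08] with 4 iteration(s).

f(x) = x³ + 2x² + 8
Initial interval: [-3.06, 0.08]

Iteration 1:
  c_1 = (-3.060000 + 0.080000)/2 = -1.490000
  f(c_1) = f(-1.490000) = 9.132251
  f(a) × f(c) < 0, new interval: [-3.060000, -1.490000]
Iteration 2:
  c_2 = (-3.060000 + (-1.490000))/2 = -2.275000
  f(c_2) = f(-2.275000) = 6.576703
  f(a) × f(c) < 0, new interval: [-3.060000, -2.275000]
Iteration 3:
  c_3 = (-3.060000 + (-2.275000))/2 = -2.667500
  f(c_3) = f(-2.667500) = 3.250366
  f(a) × f(c) < 0, new interval: [-3.060000, -2.667500]
Iteration 4:
  c_4 = (-3.060000 + (-2.667500))/2 = -2.863750
  f(c_4) = f(-2.863750) = 0.916331
  f(a) × f(c) < 0, new interval: [-3.060000, -2.863750]

After 4 iteration(s), the approximation is c_4 = -2.863750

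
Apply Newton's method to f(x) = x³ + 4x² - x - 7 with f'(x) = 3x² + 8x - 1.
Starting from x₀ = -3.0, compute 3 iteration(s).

f(x) = x³ + 4x² - x - 7
f'(x) = 3x² + 8x - 1
x₀ = -3.0

Newton-Raphson formula: x_{n+1} = x_n - f(x_n)/f'(x_n)

Iteration 1:
  f(-3.000000) = 5.000000
  f'(-3.000000) = 2.000000
  x_1 = -3.000000 - 5.000000/2.000000 = -5.500000
Iteration 2:
  f(-5.500000) = -46.875000
  f'(-5.500000) = 45.750000
  x_2 = -5.500000 - (-46.875000)/45.750000 = -4.475410
Iteration 3:
  f(-4.475410) = -12.046713
  f'(-4.475410) = 23.284601
  x_3 = -4.475410 - (-12.046713)/23.284601 = -3.958042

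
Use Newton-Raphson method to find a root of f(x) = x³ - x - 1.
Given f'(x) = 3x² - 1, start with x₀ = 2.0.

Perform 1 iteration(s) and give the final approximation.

f(x) = x³ - x - 1
f'(x) = 3x² - 1
x₀ = 2.0

Newton-Raphson formula: x_{n+1} = x_n - f(x_n)/f'(x_n)

Iteration 1:
  f(2.000000) = 5.000000
  f'(2.000000) = 11.000000
  x_1 = 2.000000 - 5.000000/11.000000 = 1.545455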